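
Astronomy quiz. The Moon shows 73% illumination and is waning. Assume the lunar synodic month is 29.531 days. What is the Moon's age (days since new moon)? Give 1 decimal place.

cos θ = 1 − 2f = -0.460, giving a principal value of 117.4°.
Waning ⇒ past full, so θ = 360° − 117.4° = 242.6°.
Age = 29.531 × 242.6°/360° ≈ 19.90 days.

19.9 days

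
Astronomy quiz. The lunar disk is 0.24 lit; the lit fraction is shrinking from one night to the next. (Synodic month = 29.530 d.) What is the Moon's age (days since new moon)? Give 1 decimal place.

24.7 days

cos θ = 1 − 2f = 0.520, giving a principal value of 58.7°.
Since the Moon is past full (waning), take the reflex angle: θ = 360° − 58.7° = 301.3°.
Age = 29.530 × 301.3°/360° ≈ 24.72 days.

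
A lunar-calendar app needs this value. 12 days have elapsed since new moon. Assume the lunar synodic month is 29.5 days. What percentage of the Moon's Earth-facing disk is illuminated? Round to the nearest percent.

Elongation θ = 360° × 12/29.5 ≈ 146.4°.
cos 146.4° = (-0.833), so f = (1 − (-0.833))/2 = 0.917, so 92%.

92%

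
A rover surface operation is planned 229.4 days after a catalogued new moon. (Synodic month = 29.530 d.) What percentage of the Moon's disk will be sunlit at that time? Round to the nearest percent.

229.4/29.530 = 7.768 lunations, so 7 complete cycles and 22.69 d into the next.
Phase angle: θ = 360°·(22.69 d)/(29.530 d) = 276.6°.
With cos θ = 0.115, the lit fraction is (1 − 0.115)/2 ≈ 0.442, so 44%.

44%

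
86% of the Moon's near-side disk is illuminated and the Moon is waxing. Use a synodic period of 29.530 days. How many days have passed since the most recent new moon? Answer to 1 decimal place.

From f = (1 − cos θ)/2: cos θ = 1 − 2×0.86 = -0.720; arccos → 136.1°.
Waxing ⇒ before full, so θ = 136.1°.
Age = 29.530 × 136.1°/360° ≈ 11.16 days.

11.2 days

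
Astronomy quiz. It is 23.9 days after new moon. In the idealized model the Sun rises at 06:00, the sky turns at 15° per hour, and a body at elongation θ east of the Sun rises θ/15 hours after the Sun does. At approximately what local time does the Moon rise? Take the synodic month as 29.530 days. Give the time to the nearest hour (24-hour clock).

01:00

Elongation θ = 360° × 23.9/29.530 ≈ 291.4°.
Delay after the Sun = 291.4° / (15°/h) ≈ 19.42 h.
06:00 + 19.42 h ≈ 01:25 → 01:00 to the nearest hour.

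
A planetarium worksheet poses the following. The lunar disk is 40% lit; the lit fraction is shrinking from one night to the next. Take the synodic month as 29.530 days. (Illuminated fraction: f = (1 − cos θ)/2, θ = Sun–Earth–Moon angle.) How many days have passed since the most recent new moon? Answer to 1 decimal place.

23.1 days

Invert f = (1 − cos θ)/2 to get cos θ = 1 − 2(0.40) = 0.200, hence θ₀ = arccos 0.200 = 78.5°.
Waning ⇒ past full, so θ = 360° − 78.5° = 281.5°.
That fraction of the synodic month is 281.5/360 × 29.530 d ≈ 23.09 d.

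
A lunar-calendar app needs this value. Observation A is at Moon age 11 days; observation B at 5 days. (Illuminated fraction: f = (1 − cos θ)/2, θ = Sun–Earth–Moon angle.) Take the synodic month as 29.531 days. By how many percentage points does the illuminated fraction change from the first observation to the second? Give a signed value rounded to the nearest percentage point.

θ₁ = 360° × 11/29.531 = 134.1°, f₁ = (1 − cos θ₁)/2 = 0.848.
θ₂ = 360° × 5/29.531 = 61.0°, f₂ = (1 − cos θ₂)/2 = 0.257.
Change = f₂ − f₁ = -0.591 → -59 percentage points.

-59 percentage points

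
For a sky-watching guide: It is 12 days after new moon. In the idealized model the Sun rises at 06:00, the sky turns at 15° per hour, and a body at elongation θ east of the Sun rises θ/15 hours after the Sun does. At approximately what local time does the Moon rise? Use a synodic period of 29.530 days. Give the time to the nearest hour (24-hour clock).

16:00

The Moon has covered 12/29.530 of its cycle, so θ ≈ 360° × 12/29.530 = 146.3°.
Delay after the Sun = 146.3° / (15°/h) ≈ 9.75 h.
06:00 + 9.75 h ≈ 15:45 → 16:00 to the nearest hour.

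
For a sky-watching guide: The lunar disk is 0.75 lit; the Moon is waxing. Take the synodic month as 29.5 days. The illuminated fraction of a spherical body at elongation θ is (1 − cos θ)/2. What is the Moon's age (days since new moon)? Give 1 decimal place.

cos θ = 1 − 2f = -0.500, giving a principal value of 120.0°.
The Moon is waxing (0°–180°), so θ = 120.0° directly.
At 360°/29.5 d per day, 120.0° corresponds to 9.83 days.

9.8 days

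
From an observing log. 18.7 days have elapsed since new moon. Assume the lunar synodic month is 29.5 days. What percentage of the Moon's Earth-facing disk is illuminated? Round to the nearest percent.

Elongation θ = 360° × 18.7/29.5 ≈ 228.2°.
With cos θ = (-0.666), the lit fraction is (1 − (-0.666))/2 ≈ 0.833, so 83%.

83%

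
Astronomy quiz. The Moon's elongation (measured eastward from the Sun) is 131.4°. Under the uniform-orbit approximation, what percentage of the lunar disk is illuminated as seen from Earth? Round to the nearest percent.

83%

Half-versine of 131.4°: (1 − (-0.661))/2 = 0.831, i.e. 83%.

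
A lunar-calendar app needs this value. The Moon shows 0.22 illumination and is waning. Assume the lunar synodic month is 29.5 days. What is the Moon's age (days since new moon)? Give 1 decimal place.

Invert f = (1 − cos θ)/2 to get cos θ = 1 − 2(0.22) = 0.560, hence θ₀ = arccos 0.560 = 55.9°.
Since the Moon is past full (waning), take the reflex angle: θ = 360° − 55.9° = 304.1°.
At 360°/29.5 d per day, 304.1° corresponds to 24.92 days.

24.9 days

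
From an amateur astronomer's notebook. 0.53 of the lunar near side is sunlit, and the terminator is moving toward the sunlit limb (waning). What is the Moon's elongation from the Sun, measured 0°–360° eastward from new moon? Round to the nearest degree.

267°

From f = (1 − cos θ)/2: cos θ = 1 − 2×0.53 = -0.060; arccos → 93.4°.
A waning Moon lies in 180°–360°, so θ = 360° − 93.4° = 266.6°.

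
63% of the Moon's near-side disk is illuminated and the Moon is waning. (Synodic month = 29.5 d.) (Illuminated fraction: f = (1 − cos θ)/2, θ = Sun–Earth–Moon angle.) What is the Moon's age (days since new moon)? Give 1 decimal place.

Invert f = (1 − cos θ)/2 to get cos θ = 1 − 2(0.63) = -0.260, hence θ₀ = arccos -0.260 = 105.1°.
Since the Moon is past full (waning), take the reflex angle: θ = 360° − 105.1° = 254.9°.
Age = 29.5 × 254.9°/360° ≈ 20.89 days.

20.9 days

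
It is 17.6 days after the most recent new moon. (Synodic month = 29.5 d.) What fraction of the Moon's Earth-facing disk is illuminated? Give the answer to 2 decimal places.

The Moon has covered 17.6/29.5 of its cycle, so θ ≈ 360° × 17.6/29.5 = 214.8°.
With cos θ = (-0.821), the lit fraction is (1 − (-0.821))/2 ≈ 0.911.

0.91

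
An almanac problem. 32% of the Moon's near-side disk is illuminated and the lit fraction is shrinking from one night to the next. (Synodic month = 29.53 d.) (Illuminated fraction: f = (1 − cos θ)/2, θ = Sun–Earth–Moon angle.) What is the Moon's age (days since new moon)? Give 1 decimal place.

Invert f = (1 − cos θ)/2 to get cos θ = 1 − 2(0.32) = 0.360, hence θ₀ = arccos 0.360 = 68.9°.
Since the Moon is past full (waning), take the reflex angle: θ = 360° − 68.9° = 291.1°.
Age = 29.53 × 291.1°/360° ≈ 23.88 days.

23.9 days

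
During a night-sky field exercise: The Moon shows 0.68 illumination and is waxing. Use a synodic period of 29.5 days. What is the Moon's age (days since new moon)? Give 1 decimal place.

Invert f = (1 − cos θ)/2 to get cos θ = 1 − 2(0.68) = -0.360, hence θ₀ = arccos -0.360 = 111.1°.
Waxing ⇒ before full, so θ = 111.1°.
Age = 29.5 × 111.1°/360° ≈ 9.10 days.

9.1 days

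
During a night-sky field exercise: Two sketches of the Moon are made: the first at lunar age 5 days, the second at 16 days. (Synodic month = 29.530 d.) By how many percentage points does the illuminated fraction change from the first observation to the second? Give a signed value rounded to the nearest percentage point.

θ₁ = 360° × 5/29.530 = 61.0°, f₁ = (1 − cos θ₁)/2 = 0.257.
θ₂ = 360° × 16/29.530 = 195.1°, f₂ = (1 − cos θ₂)/2 = 0.983.
Change = f₂ − f₁ = +0.726 → +73 percentage points.

+73 percentage points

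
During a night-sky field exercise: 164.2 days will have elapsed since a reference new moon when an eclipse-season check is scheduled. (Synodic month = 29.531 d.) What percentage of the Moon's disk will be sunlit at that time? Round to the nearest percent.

164.2/29.531 = 5.560 lunations, so 5 complete cycles and 16.54 d into the next.
Phase angle: θ = 360°·(16.54 d)/(29.531 d) = 201.7°.
Illuminated fraction = (1 − cos 201.7°)/2 = (1 − (-0.929))/2 ≈ 0.965, so 96%.

96%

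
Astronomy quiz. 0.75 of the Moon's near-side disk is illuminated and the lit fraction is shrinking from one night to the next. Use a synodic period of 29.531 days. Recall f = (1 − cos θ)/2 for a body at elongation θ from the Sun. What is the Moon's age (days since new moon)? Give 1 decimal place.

Invert f = (1 − cos θ)/2 to get cos θ = 1 − 2(0.75) = -0.500, hence θ₀ = arccos -0.500 = 120.0°.
A waning Moon lies in 180°–360°, so θ = 360° − 120.0° = 240.0°.
At 360°/29.531 d per day, 240.0° corresponds to 19.69 days.

19.7 days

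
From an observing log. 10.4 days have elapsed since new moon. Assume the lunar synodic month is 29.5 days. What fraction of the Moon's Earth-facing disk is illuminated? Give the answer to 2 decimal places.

The Moon has covered 10.4/29.5 of its cycle, so θ ≈ 360° × 10.4/29.5 = 126.9°.
With cos θ = (-0.601), the lit fraction is (1 − (-0.601))/2 ≈ 0.800.

0.80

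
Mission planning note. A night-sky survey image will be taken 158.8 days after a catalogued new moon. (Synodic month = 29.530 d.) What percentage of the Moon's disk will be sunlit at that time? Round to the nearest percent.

86%

Reduce mod P: 158.8 − 5×29.530 = 11.15 d into the current lunation.
The Moon has covered 11.15/29.530 of its cycle, so θ ≈ 360° × 11.15/29.530 = 135.9°.
Illuminated fraction = (1 − cos 135.9°)/2 = (1 − (-0.718))/2 ≈ 0.859, so 86%.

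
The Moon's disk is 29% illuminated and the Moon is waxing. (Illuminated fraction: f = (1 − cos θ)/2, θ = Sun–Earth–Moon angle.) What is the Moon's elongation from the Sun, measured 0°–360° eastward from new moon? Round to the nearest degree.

65°

cos θ = 1 − 2f = 0.420, giving a principal value of 65.2°.
Before full moon the principal value applies: θ = 65.2°.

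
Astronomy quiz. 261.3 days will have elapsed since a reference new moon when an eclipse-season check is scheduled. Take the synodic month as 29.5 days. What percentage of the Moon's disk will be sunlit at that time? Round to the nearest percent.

261.3 d spans 8 complete synodic months (8 × 29.5 = 236.00 d) plus 25.30 d.
Elongation θ = 360° × 25.30/29.5 ≈ 308.7°.
Illuminated fraction = (1 − cos 308.7°)/2 = (1 − 0.626)/2 ≈ 0.187, so 19%.

19%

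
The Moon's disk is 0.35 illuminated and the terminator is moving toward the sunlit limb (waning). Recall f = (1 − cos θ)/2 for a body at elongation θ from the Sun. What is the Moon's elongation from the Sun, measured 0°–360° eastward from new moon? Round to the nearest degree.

287°

From f = (1 − cos θ)/2: cos θ = 1 − 2×0.35 = 0.300; arccos → 72.5°.
Waning ⇒ past full, so θ = 360° − 72.5° = 287.5°.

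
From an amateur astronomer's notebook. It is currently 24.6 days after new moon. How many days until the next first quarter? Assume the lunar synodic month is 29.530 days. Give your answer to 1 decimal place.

First quarter is 0.25 of the way through the cycle: age 0.25 × 29.530 = 7.383 d.
Already past this cycle's first quarter; the next is at 7.383 + 29.530 = 36.913 d, so 36.913 − 24.6 = 12.312 days.

12.3 days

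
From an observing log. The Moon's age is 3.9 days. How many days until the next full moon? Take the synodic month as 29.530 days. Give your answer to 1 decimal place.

10.9 days

Full moon is 0.5 of the way through the cycle: age 0.5 × 29.530 = 14.765 d.
So 10.865 days remain (14.765 − 3.9).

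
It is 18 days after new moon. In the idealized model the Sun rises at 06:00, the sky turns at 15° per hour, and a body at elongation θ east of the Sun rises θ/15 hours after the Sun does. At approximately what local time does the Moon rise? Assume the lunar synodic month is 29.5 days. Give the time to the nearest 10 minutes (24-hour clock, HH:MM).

20:40

The Moon has covered 18/29.5 of its cycle, so θ ≈ 360° × 18/29.5 = 219.7°.
Delay after the Sun = 219.7° / (15°/h) ≈ 14.64 h.
06:00 + 14.644 h ≈ 20:39 → 20:40 to the nearest ten minutes.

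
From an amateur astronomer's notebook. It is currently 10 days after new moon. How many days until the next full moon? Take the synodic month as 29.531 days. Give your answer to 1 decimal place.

4.8 days

Full moon is 0.5 of the way through the cycle: age 0.5 × 29.531 = 14.765 d.
So 4.765 days remain (14.765 − 10).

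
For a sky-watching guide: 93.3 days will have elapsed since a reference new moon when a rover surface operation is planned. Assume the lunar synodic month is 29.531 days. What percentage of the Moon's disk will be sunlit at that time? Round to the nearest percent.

Reduce mod P: 93.3 − 3×29.531 = 4.71 d into the current lunation.
The Moon has covered 4.71/29.531 of its cycle, so θ ≈ 360° × 4.71/29.531 = 57.4°.
cos 57.4° = 0.539, so f = (1 − 0.539)/2 = 0.230, so 23%.

23%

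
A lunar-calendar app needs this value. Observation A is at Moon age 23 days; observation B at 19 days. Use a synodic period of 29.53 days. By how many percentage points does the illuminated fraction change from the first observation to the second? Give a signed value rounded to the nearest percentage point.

+40 percentage points

First observation: θ = 360°·23/29.53 = 280.4°, so f = 0.410.
Second observation: θ = 231.6°, f = 0.810.
Δf = 0.810 − 0.410 = +0.401, i.e. +40 pp.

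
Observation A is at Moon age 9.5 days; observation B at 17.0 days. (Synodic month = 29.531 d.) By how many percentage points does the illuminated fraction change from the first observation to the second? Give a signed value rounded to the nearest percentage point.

+23 pp

θ₁ = 360° × 9.5/29.531 = 115.8°, f₁ = (1 − cos θ₁)/2 = 0.718.
θ₂ = 360° × 17.0/29.531 = 207.2°, f₂ = (1 − cos θ₂)/2 = 0.945.
Change = f₂ − f₁ = +0.227 → +23 percentage points.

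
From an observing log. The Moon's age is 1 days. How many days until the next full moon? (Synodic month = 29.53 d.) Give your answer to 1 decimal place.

13.8 days

Full moon occurs at elongation 180°, i.e. at age 29.53 × 180/360 = 14.765 d.
So 13.765 days remain (14.765 − 1).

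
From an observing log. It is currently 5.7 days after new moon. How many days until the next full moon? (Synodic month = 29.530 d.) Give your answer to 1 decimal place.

Full moon occurs at elongation 180°, i.e. at age 29.530 × 180/360 = 14.765 d.
So 9.065 days remain (14.765 − 5.7).

9.1 days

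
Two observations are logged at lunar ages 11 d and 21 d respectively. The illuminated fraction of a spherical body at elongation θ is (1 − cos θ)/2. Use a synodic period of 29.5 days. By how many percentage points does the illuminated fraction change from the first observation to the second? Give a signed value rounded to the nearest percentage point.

-23 percentage points

θ₁ = 360° × 11/29.5 = 134.2°, f₁ = (1 − cos θ₁)/2 = 0.849.
θ₂ = 360° × 21/29.5 = 256.3°, f₂ = (1 − cos θ₂)/2 = 0.619.
Change = f₂ − f₁ = -0.230 → -23 percentage points.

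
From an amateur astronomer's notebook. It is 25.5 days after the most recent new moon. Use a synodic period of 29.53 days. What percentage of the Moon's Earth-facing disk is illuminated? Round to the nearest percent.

17%

Phase angle: θ = 360°·(25.5 d)/(29.53 d) = 310.9°.
Illuminated fraction = (1 − cos 310.9°)/2 = (1 − 0.654)/2 ≈ 0.173, so 17%.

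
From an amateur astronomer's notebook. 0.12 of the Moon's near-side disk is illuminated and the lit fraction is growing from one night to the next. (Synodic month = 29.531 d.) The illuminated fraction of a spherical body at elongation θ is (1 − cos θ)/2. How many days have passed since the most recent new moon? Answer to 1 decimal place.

From f = (1 − cos θ)/2: cos θ = 1 − 2×0.12 = 0.760; arccos → 40.5°.
Waxing ⇒ before full, so θ = 40.5°.
That fraction of the synodic month is 40.5/360 × 29.531 d ≈ 3.33 d.

3.3 days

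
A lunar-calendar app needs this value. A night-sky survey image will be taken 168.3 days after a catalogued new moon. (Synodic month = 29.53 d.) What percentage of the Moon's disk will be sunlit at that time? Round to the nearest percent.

168.3 d spans 5 complete synodic months (5 × 29.53 = 147.65 d) plus 20.65 d.
Phase angle: θ = 360°·(20.65 d)/(29.53 d) = 251.7°.
cos 251.7° = (-0.313), so f = (1 − (-0.313))/2 = 0.657, so 66%.

66%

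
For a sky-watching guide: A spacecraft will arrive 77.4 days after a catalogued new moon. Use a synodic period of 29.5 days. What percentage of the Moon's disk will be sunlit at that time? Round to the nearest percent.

77.4/29.5 = 2.624 lunations, so 2 complete cycles and 18.40 d into the next.
The Moon has covered 18.40/29.5 of its cycle, so θ ≈ 360° × 18.40/29.5 = 224.5°.
With cos θ = (-0.713), the lit fraction is (1 − (-0.713))/2 ≈ 0.856, so 86%.

86%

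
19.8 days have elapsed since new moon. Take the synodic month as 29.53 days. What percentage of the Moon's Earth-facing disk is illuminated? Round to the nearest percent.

74%

Elongation θ = 360° × 19.8/29.53 ≈ 241.4°.
cos 241.4° = (-0.479), so f = (1 − (-0.479))/2 = 0.739, so 74%.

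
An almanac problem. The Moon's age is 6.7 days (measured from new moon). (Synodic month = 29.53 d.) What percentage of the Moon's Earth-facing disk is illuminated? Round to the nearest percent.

Phase angle: θ = 360°·(6.7 d)/(29.53 d) = 81.7°.
cos 81.7° = 0.145, so f = (1 − 0.145)/2 = 0.428, so 43%.

43%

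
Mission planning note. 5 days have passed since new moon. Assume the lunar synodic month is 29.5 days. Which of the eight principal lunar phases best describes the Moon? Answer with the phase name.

waxing crescent

At 5/29.5 of the cycle, θ ≈ 61° — the waxing crescent range.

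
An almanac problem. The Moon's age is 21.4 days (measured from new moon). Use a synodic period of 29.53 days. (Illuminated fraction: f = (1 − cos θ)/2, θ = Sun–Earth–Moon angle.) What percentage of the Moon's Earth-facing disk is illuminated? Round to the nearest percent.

The Moon has covered 21.4/29.53 of its cycle, so θ ≈ 360° × 21.4/29.53 = 260.9°.
cos 260.9° = (-0.158), so f = (1 − (-0.158))/2 = 0.579, so 58%.

58%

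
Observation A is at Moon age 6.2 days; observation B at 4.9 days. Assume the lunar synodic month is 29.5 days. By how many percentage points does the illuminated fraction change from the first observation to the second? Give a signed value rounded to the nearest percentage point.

-13 pp

θ₁ = 360° × 6.2/29.5 = 75.7°, f₁ = (1 − cos θ₁)/2 = 0.376.
θ₂ = 360° × 4.9/29.5 = 59.8°, f₂ = (1 − cos θ₂)/2 = 0.248.
Change = f₂ − f₁ = -0.128 → -13 percentage points.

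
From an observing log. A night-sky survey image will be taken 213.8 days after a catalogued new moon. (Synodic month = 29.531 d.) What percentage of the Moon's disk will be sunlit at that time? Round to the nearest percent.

213.8/29.531 = 7.240 lunations, so 7 complete cycles and 7.08 d into the next.
The Moon has covered 7.08/29.531 of its cycle, so θ ≈ 360° × 7.08/29.531 = 86.3°.
Illuminated fraction = (1 − cos 86.3°)/2 = (1 − 0.064)/2 ≈ 0.468, so 47%.

47%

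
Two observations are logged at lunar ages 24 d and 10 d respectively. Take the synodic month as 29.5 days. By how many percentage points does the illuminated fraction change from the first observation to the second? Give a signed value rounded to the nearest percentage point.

+46 percentage points

θ₁ = 360° × 24/29.5 = 292.9°, f₁ = (1 − cos θ₁)/2 = 0.306.
θ₂ = 360° × 10/29.5 = 122.0°, f₂ = (1 − cos θ₂)/2 = 0.765.
Change = f₂ − f₁ = +0.460 → +46 percentage points.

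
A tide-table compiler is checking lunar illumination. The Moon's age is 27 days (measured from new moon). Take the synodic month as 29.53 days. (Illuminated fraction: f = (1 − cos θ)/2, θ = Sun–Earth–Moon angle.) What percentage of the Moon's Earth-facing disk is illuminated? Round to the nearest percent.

7%

Phase angle: θ = 360°·(27 d)/(29.53 d) = 329.2°.
With cos θ = 0.859, the lit fraction is (1 − 0.859)/2 ≈ 0.071, so 7%.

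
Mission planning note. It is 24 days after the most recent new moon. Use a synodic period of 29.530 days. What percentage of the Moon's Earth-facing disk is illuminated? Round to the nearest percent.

31%

Elongation θ = 360° × 24/29.530 ≈ 292.6°.
Illuminated fraction = (1 − cos 292.6°)/2 = (1 − 0.384)/2 ≈ 0.308, so 31%.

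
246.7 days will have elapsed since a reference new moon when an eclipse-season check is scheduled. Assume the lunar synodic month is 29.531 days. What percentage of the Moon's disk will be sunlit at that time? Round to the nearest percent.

80%

Reduce mod P: 246.7 − 8×29.531 = 10.45 d into the current lunation.
Phase angle: θ = 360°·(10.45 d)/(29.531 d) = 127.4°.
With cos θ = (-0.608), the lit fraction is (1 − (-0.608))/2 ≈ 0.804, so 80%.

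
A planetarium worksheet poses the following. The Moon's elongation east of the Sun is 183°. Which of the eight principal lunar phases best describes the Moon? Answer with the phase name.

183° lies in the full moon sector of the 8-phase cycle.

full moon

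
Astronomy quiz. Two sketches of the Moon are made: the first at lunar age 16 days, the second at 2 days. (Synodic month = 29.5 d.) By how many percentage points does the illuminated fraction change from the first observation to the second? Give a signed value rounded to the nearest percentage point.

-94 percentage points

θ₁ = 360° × 16/29.5 = 195.3°, f₁ = (1 − cos θ₁)/2 = 0.982.
θ₂ = 360° × 2/29.5 = 24.4°, f₂ = (1 − cos θ₂)/2 = 0.045.
Change = f₂ − f₁ = -0.938 → -94 percentage points.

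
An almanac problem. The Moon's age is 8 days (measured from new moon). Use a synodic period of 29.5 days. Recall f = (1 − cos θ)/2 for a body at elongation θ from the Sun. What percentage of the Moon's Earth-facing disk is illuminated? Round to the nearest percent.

57%

Elongation θ = 360° × 8/29.5 ≈ 97.6°.
Illuminated fraction = (1 − cos 97.6°)/2 = (1 − (-0.133))/2 ≈ 0.566, so 57%.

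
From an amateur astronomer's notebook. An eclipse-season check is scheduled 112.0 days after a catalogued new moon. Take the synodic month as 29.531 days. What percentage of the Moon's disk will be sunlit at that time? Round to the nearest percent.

37%

Reduce mod P: 112.0 − 3×29.531 = 23.41 d into the current lunation.
Phase angle: θ = 360°·(23.41 d)/(29.531 d) = 285.3°.
With cos θ = 0.265, the lit fraction is (1 − 0.265)/2 ≈ 0.368, so 37%.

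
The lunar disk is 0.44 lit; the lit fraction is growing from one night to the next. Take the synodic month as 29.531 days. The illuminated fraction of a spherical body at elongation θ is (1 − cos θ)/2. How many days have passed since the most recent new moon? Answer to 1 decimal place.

6.8 days

From f = (1 − cos θ)/2: cos θ = 1 − 2×0.44 = 0.120; arccos → 83.1°.
Before full moon the principal value applies: θ = 83.1°.
Age = 29.531 × 83.1°/360° ≈ 6.82 days.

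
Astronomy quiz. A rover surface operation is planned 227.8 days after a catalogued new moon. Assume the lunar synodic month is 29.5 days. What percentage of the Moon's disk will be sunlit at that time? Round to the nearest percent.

59%

227.8 d spans 7 complete synodic months (7 × 29.5 = 206.50 d) plus 21.30 d.
Phase angle: θ = 360°·(21.30 d)/(29.5 d) = 259.9°.
Illuminated fraction = (1 − cos 259.9°)/2 = (1 − (-0.175))/2 ≈ 0.587, so 59%.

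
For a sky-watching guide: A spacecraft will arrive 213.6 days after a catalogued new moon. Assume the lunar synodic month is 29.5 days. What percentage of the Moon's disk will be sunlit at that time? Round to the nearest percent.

213.6/29.5 = 7.241 lunations, so 7 complete cycles and 7.10 d into the next.
The Moon has covered 7.10/29.5 of its cycle, so θ ≈ 360° × 7.10/29.5 = 86.6°.
Illuminated fraction = (1 − cos 86.6°)/2 = (1 − 0.059)/2 ≈ 0.471, so 47%.

47%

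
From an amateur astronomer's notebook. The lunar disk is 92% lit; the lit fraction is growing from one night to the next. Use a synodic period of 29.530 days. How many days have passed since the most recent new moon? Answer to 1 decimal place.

12.1 days

From f = (1 − cos θ)/2: cos θ = 1 − 2×0.92 = -0.840; arccos → 147.1°.
Before full moon the principal value applies: θ = 147.1°.
At 360°/29.530 d per day, 147.1° corresponds to 12.07 days.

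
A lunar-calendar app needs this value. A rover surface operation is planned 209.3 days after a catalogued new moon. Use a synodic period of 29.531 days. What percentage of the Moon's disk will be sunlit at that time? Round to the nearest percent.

7%

209.3/29.531 = 7.087 lunations, so 7 complete cycles and 2.58 d into the next.
The Moon has covered 2.58/29.531 of its cycle, so θ ≈ 360° × 2.58/29.531 = 31.5°.
cos 31.5° = 0.853, so f = (1 − 0.853)/2 = 0.074, so 7%.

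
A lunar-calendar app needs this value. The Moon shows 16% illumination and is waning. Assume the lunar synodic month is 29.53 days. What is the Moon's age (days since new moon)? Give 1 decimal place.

Invert f = (1 − cos θ)/2 to get cos θ = 1 − 2(0.16) = 0.680, hence θ₀ = arccos 0.680 = 47.2°.
A waning Moon lies in 180°–360°, so θ = 360° − 47.2° = 312.8°.
That fraction of the synodic month is 312.8/360 × 29.53 d ≈ 25.66 d.

25.7 days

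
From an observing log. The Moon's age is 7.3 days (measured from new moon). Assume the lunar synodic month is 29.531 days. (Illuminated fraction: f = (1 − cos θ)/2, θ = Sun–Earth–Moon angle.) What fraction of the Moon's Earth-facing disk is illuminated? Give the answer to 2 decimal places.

Elongation θ = 360° × 7.3/29.531 ≈ 89.0°.
With cos θ = 0.018, the lit fraction is (1 − 0.018)/2 ≈ 0.491.

0.49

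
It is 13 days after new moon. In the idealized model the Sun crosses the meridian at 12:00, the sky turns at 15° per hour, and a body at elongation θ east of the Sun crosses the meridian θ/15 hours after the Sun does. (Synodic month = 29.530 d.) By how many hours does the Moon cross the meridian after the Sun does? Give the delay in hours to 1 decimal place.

The Moon has covered 13/29.530 of its cycle, so θ ≈ 360° × 13/29.530 = 158.5°.
The Moon trails the Sun by θ/15 = 158.5/15 ≈ 10.57 hours.
So the Moon crosses the meridian 10.57 h after the Sun.

10.6 h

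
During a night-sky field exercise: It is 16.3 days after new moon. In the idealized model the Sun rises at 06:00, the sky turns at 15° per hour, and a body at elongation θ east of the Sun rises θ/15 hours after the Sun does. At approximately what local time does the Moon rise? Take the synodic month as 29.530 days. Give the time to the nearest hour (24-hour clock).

Elongation θ = 360° × 16.3/29.530 ≈ 198.7°.
At 15° of sky rotation per hour, 198.7° corresponds to a 13.25 h lag.
06:00 + 13.25 h ≈ 19:15 → 19:00 to the nearest hour.

19:00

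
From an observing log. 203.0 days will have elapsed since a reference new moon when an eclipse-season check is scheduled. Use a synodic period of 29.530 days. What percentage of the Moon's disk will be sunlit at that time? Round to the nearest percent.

15%

Reduce mod P: 203.0 − 6×29.530 = 25.82 d into the current lunation.
Phase angle: θ = 360°·(25.82 d)/(29.530 d) = 314.8°.
With cos θ = 0.704, the lit fraction is (1 − 0.704)/2 ≈ 0.148, so 15%.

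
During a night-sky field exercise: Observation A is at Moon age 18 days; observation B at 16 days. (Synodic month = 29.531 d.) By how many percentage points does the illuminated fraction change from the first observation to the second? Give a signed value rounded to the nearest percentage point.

+10 percentage points

First observation: θ = 360°·18/29.531 = 219.4°, so f = 0.886.
Second observation: θ = 195.0°, f = 0.983.
Δf = 0.983 − 0.886 = +0.097, i.e. +10 pp.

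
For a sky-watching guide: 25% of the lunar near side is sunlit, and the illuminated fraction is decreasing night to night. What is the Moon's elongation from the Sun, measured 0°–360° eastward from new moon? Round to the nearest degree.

300°

Invert f = (1 − cos θ)/2 to get cos θ = 1 − 2(0.25) = 0.500, hence θ₀ = arccos 0.500 = 60.0°.
Waning ⇒ past full, so θ = 360° − 60.0° = 300.0°.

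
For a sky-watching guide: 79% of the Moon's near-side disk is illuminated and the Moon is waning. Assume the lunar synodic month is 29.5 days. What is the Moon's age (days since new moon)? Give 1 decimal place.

19.2 days

From f = (1 − cos θ)/2: cos θ = 1 − 2×0.79 = -0.580; arccos → 125.5°.
A waning Moon lies in 180°–360°, so θ = 360° − 125.5° = 234.5°.
Age = 29.5 × 234.5°/360° ≈ 19.22 days.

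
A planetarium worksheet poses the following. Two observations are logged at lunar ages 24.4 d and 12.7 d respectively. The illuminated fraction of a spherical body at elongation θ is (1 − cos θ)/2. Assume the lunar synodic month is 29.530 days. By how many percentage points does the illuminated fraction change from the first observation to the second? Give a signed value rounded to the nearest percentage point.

+68 percentage points

θ₁ = 360° × 24.4/29.530 = 297.5°, f₁ = (1 − cos θ₁)/2 = 0.269.
θ₂ = 360° × 12.7/29.530 = 154.8°, f₂ = (1 − cos θ₂)/2 = 0.953.
Change = f₂ − f₁ = +0.683 → +68 percentage points.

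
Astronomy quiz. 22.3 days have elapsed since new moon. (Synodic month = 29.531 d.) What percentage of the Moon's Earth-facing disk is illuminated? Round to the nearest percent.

Phase angle: θ = 360°·(22.3 d)/(29.531 d) = 271.8°.
cos 271.8° = 0.032, so f = (1 − 0.032)/2 = 0.484, so 48%.

48%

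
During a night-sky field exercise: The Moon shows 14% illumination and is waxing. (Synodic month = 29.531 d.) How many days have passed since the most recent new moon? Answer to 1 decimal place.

3.6 days

cos θ = 1 − 2f = 0.720, giving a principal value of 43.9°.
Before full moon the principal value applies: θ = 43.9°.
That fraction of the synodic month is 43.9/360 × 29.531 d ≈ 3.60 d.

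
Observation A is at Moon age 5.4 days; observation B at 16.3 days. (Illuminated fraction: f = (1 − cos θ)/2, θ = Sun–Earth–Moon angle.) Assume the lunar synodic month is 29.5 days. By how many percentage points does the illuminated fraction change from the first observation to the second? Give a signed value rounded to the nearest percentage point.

+68 percentage points

First observation: θ = 360°·5.4/29.5 = 65.9°, so f = 0.296.
Second observation: θ = 198.9°, f = 0.973.
Δf = 0.973 − 0.296 = +0.677, i.e. +68 pp.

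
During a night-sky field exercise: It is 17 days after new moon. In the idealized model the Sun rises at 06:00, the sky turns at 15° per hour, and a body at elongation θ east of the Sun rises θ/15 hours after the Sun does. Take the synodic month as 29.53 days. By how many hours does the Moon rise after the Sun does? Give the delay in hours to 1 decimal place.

13.8 h

Phase angle: θ = 360°·(17 d)/(29.53 d) = 207.2°.
The Moon trails the Sun by θ/15 = 207.2/15 ≈ 13.82 hours.
So the Moon rises 13.82 h after the Sun.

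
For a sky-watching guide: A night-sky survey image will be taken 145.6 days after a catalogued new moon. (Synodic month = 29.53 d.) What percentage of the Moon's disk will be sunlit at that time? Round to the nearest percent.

5%

Reduce mod P: 145.6 − 4×29.53 = 27.48 d into the current lunation.
Phase angle: θ = 360°·(27.48 d)/(29.53 d) = 335.0°.
cos 335.0° = 0.906, so f = (1 − 0.906)/2 = 0.047, so 5%.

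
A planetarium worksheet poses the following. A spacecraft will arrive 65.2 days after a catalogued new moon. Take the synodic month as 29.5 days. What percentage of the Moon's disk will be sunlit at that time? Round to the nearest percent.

38%

65.2/29.5 = 2.210 lunations, so 2 complete cycles and 6.20 d into the next.
Phase angle: θ = 360°·(6.20 d)/(29.5 d) = 75.7°.
With cos θ = 0.248, the lit fraction is (1 − 0.248)/2 ≈ 0.376, so 38%.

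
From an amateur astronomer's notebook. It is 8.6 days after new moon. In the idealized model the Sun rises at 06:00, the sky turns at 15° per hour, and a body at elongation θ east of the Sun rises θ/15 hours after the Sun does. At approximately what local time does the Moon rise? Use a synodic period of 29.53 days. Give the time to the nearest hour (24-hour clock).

Phase angle: θ = 360°·(8.6 d)/(29.53 d) = 104.8°.
Delay after the Sun = 104.8° / (15°/h) ≈ 6.99 h.
06:00 + 6.99 h ≈ 12:59 → 13:00 to the nearest hour.

13:00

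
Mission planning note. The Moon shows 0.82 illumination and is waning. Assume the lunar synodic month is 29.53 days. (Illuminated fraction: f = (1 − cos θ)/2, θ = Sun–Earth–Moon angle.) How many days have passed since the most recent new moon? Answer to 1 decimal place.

From f = (1 − cos θ)/2: cos θ = 1 − 2×0.82 = -0.640; arccos → 129.8°.
A waning Moon lies in 180°–360°, so θ = 360° − 129.8° = 230.2°.
Age = 29.53 × 230.2°/360° ≈ 18.88 days.

18.9 days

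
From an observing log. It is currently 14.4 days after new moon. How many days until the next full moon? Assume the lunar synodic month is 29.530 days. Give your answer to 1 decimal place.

0.4 days

Full moon occurs at elongation 180°, i.e. at age 29.530 × 180/360 = 14.765 d.
So 0.365 days remain (14.765 − 14.4).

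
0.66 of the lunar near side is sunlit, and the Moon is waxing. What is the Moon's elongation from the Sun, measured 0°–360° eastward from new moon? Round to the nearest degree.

cos θ = 1 − 2f = -0.320, giving a principal value of 108.7°.
Waxing ⇒ before full, so θ = 108.7°.

109°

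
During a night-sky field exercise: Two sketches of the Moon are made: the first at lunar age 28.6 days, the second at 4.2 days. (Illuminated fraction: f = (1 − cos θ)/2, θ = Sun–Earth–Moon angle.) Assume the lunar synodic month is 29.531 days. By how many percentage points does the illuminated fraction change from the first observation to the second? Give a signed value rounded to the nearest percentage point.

First observation: θ = 360°·28.6/29.531 = 348.7°, so f = 0.010.
Second observation: θ = 51.2°, f = 0.187.
Δf = 0.187 − 0.010 = +0.177, i.e. +18 pp.

+18 percentage points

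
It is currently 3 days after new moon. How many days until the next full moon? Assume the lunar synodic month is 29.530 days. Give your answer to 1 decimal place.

Full moon occurs at elongation 180°, i.e. at age 29.530 × 180/360 = 14.765 d.
So 11.765 days remain (14.765 − 3).

11.8 days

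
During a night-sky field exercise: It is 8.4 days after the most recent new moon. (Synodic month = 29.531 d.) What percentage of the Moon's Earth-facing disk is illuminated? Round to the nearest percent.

61%

The Moon has covered 8.4/29.531 of its cycle, so θ ≈ 360° × 8.4/29.531 = 102.4°.
With cos θ = (-0.215), the lit fraction is (1 − (-0.215))/2 ≈ 0.607, so 61%.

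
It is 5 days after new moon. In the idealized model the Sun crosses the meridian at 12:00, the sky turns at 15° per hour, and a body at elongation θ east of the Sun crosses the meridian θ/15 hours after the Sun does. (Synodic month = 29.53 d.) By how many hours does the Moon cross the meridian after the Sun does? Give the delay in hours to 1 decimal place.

4.1 h

Phase angle: θ = 360°·(5 d)/(29.53 d) = 61.0°.
The Moon trails the Sun by θ/15 = 61.0/15 ≈ 4.06 hours.
So the Moon crosses the meridian 4.06 h after the Sun.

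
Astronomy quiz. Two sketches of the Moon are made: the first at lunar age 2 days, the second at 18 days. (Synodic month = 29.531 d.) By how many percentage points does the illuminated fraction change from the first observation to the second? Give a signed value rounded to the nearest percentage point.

+84 pp

First observation: θ = 360°·2/29.531 = 24.4°, so f = 0.045.
Second observation: θ = 219.4°, f = 0.886.
Δf = 0.886 − 0.045 = +0.842, i.e. +84 pp.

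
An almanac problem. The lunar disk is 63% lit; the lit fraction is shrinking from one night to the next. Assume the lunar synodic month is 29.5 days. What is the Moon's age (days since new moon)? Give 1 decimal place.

20.9 days

From f = (1 − cos θ)/2: cos θ = 1 − 2×0.63 = -0.260; arccos → 105.1°.
A waning Moon lies in 180°–360°, so θ = 360° − 105.1° = 254.9°.
That fraction of the synodic month is 254.9/360 × 29.5 d ≈ 20.89 d.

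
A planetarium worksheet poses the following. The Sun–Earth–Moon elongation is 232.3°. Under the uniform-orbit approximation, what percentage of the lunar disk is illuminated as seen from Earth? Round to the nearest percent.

81%

Half-versine of 232.3°: (1 − (-0.612))/2 = 0.806, i.e. 81%.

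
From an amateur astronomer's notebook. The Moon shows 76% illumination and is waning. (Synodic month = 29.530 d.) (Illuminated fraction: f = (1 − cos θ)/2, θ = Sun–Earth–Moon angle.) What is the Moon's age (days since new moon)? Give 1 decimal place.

19.6 days

From f = (1 − cos θ)/2: cos θ = 1 − 2×0.76 = -0.520; arccos → 121.3°.
Since the Moon is past full (waning), take the reflex angle: θ = 360° − 121.3° = 238.7°.
That fraction of the synodic month is 238.7/360 × 29.530 d ≈ 19.58 d.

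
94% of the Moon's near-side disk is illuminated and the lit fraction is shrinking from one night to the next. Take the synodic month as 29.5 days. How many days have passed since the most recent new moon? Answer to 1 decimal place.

Invert f = (1 − cos θ)/2 to get cos θ = 1 − 2(0.94) = -0.880, hence θ₀ = arccos -0.880 = 151.6°.
Since the Moon is past full (waning), take the reflex angle: θ = 360° − 151.6° = 208.4°.
Age = 29.5 × 208.4°/360° ≈ 17.07 days.

17.1 days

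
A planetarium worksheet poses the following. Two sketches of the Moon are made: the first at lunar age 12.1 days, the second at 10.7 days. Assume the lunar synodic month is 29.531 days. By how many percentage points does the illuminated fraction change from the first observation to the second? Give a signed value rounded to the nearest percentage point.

First observation: θ = 360°·12.1/29.531 = 147.5°, so f = 0.922.
Second observation: θ = 130.4°, f = 0.824.
Δf = 0.824 − 0.922 = -0.097, i.e. -10 pp.

-10 percentage points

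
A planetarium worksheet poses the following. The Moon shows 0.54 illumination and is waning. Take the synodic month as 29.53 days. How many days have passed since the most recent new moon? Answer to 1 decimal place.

21.8 days

Invert f = (1 − cos θ)/2 to get cos θ = 1 − 2(0.54) = -0.080, hence θ₀ = arccos -0.080 = 94.6°.
Since the Moon is past full (waning), take the reflex angle: θ = 360° − 94.6° = 265.4°.
At 360°/29.53 d per day, 265.4° corresponds to 21.77 days.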